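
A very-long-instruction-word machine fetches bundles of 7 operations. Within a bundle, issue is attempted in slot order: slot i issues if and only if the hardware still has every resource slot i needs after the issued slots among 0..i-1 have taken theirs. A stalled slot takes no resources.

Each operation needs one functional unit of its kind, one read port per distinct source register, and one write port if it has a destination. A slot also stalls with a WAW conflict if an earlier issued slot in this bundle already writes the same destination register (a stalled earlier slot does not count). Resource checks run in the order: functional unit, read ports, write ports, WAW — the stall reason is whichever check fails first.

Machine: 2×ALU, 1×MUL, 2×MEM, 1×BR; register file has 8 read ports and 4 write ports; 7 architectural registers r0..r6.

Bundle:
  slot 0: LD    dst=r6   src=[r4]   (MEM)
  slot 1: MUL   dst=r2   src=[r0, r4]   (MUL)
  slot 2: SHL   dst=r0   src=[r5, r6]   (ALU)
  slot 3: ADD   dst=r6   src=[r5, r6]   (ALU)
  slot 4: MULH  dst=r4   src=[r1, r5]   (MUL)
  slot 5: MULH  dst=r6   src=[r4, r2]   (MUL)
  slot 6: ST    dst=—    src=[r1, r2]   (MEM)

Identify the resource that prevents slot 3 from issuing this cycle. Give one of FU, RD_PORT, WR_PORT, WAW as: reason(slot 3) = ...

reason(slot 3) = WAW

(0) want 1×MEM +1rd +1wr — yes → AL2|MU1|ME1|BR1|rd7|wr3
(1) want 1×MUL +2rd +1wr — yes → AL2|MU0|ME1|BR1|rd5|wr2
(2) want 1×ALU +2rd +1wr — yes → AL1|MU0|ME1|BR1|rd3|wr1
(3) want 1×ALU +2rd +1wr — WAW → AL1|MU0|ME1|BR1|rd3|wr1
(4) want 1×MUL +2rd +1wr — FU → AL1|MU0|ME1|BR1|rd3|wr1
(5) want 1×MUL +2rd +1wr — FU → AL1|MU0|ME1|BR1|rd3|wr1
(6) want 1×MEM +2rd +0wr — yes → AL1|MU0|ME0|BR1|rd1|wr1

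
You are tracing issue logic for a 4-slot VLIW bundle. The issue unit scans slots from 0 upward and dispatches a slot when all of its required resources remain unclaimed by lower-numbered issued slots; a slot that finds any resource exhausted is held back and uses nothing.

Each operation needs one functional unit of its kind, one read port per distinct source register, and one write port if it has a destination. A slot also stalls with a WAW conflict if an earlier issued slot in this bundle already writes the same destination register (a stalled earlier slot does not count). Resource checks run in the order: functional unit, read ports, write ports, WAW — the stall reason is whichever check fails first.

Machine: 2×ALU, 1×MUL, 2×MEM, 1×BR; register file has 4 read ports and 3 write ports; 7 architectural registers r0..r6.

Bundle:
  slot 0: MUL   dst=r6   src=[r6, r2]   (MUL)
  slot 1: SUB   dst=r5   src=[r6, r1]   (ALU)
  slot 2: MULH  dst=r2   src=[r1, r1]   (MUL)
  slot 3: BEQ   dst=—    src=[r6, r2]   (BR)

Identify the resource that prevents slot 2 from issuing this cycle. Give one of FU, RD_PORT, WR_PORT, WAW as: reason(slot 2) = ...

reason(slot 2) = FU

  0. MUL→r6 ⇒ go  {2A/0Mu/2Ld/1B | 2r 2w}
  1. ALU→r5 ⇒ go  {1A/0Mu/2Ld/1B | 0r 1w}
  2. MUL→r2 ⇒ no(FU)  {1A/0Mu/2Ld/1B | 0r 1w}
  3. BR ⇒ no(RD_PORT)  {1A/0Mu/2Ld/1B | 0r 1w}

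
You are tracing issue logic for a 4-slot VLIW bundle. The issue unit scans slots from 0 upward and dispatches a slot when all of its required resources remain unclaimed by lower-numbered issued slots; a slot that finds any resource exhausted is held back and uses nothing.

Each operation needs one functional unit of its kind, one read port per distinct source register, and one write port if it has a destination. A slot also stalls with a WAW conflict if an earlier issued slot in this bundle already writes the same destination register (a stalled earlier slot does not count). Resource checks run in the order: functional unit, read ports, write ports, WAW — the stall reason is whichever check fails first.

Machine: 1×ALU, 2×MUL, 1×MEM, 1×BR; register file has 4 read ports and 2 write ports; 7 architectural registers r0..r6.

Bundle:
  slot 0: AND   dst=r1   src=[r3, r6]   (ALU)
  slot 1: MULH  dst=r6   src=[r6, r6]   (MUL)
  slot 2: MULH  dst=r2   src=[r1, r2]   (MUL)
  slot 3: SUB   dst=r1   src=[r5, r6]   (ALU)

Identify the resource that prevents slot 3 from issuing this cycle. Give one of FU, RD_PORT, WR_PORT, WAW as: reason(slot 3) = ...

  0. ALU→r1 ⇒ go  {0A/2Mu/1Ld/1B | 2r 1w}
  1. MUL→r6 ⇒ go  {0A/1Mu/1Ld/1B | 1r 0w}
  2. MUL→r2 ⇒ no(RD_PORT)  {0A/1Mu/1Ld/1B | 1r 0w}
  3. ALU→r1 ⇒ no(FU)  {0A/1Mu/1Ld/1B | 1r 0w}

reason(slot 3) = FU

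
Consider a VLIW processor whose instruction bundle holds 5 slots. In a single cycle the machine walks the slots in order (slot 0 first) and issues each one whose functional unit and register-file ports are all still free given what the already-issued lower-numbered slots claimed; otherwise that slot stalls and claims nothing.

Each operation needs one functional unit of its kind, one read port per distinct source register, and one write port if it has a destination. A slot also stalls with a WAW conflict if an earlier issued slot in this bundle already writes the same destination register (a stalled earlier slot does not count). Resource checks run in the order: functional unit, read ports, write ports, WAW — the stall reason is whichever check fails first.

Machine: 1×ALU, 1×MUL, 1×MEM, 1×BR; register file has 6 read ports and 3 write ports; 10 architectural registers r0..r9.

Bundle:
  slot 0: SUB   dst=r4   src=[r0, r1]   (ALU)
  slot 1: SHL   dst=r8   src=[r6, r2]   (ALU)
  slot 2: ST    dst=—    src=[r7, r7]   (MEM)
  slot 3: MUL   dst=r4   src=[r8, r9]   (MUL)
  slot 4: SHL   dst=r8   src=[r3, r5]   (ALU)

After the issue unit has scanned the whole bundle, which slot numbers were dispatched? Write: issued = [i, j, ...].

issued = [0, 2]

#0 ALU src=r0,r1 dispatched  <A:0 Mu:1 Ld:1 B:1 rd:4 wr:2>
#1 ALU src=r6,r2 held:FU  <A:0 Mu:1 Ld:1 B:1 rd:4 wr:2>
#2 MEM src=r7,r7 dispatched  <A:0 Mu:1 Ld:0 B:1 rd:3 wr:2>
#3 MUL src=r8,r9 held:WAW  <A:0 Mu:1 Ld:0 B:1 rd:3 wr:2>
#4 ALU src=r3,r5 held:FU  <A:0 Mu:1 Ld:0 B:1 rd:3 wr:2>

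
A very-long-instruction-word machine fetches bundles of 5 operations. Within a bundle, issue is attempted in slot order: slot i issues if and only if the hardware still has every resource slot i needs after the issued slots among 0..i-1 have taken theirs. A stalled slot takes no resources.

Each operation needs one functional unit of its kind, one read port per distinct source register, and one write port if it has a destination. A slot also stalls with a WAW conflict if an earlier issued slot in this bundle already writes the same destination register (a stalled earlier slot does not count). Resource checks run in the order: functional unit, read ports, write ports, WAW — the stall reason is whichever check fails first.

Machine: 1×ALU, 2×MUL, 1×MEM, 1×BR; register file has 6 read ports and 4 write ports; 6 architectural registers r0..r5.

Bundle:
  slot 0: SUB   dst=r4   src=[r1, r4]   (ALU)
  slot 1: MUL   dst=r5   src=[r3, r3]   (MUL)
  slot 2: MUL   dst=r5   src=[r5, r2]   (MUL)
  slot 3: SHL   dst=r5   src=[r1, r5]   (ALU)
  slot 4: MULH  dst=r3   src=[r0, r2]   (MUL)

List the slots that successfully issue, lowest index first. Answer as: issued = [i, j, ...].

[0] ALU needs rd=2 wr=1: ok; after: ALU=0 MUL=2 MEM=1 BR=1, R=4, W=3
[1] MUL needs rd=1 wr=1: ok; after: ALU=0 MUL=1 MEM=1 BR=1, R=3, W=2
[2] MUL needs rd=2 wr=1: WAW; after: ALU=0 MUL=1 MEM=1 BR=1, R=3, W=2
[3] ALU needs rd=2 wr=1: FU; after: ALU=0 MUL=1 MEM=1 BR=1, R=3, W=2
[4] MUL needs rd=2 wr=1: ok; after: ALU=0 MUL=0 MEM=1 BR=1, R=1, W=1

issued = [0, 1, 4]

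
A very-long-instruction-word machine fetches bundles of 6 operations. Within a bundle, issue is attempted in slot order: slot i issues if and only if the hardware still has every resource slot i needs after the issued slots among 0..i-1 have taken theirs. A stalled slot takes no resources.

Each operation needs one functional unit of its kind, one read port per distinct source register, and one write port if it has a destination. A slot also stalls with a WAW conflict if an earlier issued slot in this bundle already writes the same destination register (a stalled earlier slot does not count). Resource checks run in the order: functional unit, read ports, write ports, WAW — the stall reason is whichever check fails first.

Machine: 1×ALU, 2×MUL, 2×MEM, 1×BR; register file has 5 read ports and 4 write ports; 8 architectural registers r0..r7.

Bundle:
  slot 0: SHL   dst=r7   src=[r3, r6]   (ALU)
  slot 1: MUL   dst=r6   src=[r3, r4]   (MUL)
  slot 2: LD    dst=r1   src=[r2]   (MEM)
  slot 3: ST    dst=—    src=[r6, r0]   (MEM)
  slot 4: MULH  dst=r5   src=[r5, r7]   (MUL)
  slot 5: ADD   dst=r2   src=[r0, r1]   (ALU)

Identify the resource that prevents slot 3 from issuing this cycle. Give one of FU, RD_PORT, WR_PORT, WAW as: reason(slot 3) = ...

reason(slot 3) = RD_PORT

slot 0 (ALU): ISSUE — free A0,Mu2,Ld2,B1 rp3 wp3
slot 1 (MUL): ISSUE — free A0,Mu1,Ld2,B1 rp1 wp2
slot 2 (MEM): ISSUE — free A0,Mu1,Ld1,B1 rp0 wp1
slot 3 (MEM): stall RD_PORT — free A0,Mu1,Ld1,B1 rp0 wp1
slot 4 (MUL): stall RD_PORT — free A0,Mu1,Ld1,B1 rp0 wp1
slot 5 (ALU): stall FU — free A0,Mu1,Ld1,B1 rp0 wp1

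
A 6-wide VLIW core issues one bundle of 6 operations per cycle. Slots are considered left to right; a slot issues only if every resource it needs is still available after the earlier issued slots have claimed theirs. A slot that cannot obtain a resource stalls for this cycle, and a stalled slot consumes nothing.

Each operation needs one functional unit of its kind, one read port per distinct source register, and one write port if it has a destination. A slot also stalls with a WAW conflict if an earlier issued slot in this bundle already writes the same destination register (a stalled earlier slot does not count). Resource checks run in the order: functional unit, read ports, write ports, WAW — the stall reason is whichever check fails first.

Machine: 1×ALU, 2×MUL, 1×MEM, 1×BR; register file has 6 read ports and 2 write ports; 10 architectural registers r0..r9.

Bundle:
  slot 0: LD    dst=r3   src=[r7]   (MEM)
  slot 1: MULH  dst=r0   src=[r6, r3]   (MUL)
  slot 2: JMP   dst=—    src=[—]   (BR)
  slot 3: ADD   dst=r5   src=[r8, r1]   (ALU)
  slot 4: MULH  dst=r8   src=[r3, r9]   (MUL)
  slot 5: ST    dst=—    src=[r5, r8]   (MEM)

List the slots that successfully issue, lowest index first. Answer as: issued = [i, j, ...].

slot 0 (MEM): ISSUE — free A1,Mu2,Ld0,B1 rp5 wp1
slot 1 (MUL): ISSUE — free A1,Mu1,Ld0,B1 rp3 wp0
slot 2 (BR): ISSUE — free A1,Mu1,Ld0,B0 rp3 wp0
slot 3 (ALU): stall WR_PORT — free A1,Mu1,Ld0,B0 rp3 wp0
slot 4 (MUL): stall WR_PORT — free A1,Mu1,Ld0,B0 rp3 wp0
slot 5 (MEM): stall FU — free A1,Mu1,Ld0,B0 rp3 wp0

issued = [0, 1, 2]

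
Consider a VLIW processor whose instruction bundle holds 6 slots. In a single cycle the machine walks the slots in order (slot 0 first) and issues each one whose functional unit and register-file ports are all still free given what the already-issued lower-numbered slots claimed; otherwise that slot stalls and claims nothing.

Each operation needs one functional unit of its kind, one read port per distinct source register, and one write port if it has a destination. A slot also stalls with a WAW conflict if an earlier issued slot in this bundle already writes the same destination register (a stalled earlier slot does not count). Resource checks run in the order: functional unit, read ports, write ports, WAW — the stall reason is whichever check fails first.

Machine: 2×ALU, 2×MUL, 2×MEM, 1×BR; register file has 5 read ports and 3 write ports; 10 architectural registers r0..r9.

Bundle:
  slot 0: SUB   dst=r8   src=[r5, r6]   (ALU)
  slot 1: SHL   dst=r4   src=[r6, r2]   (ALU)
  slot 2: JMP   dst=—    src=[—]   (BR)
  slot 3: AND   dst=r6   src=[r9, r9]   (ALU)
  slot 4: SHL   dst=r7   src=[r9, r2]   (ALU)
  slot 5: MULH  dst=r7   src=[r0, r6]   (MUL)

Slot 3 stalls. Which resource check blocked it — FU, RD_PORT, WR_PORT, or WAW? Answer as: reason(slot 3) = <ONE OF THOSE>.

reason(slot 3) = FU

slot 0 (ALU): ISSUE — free A1,Mu2,Ld2,B1 rp3 wp2
slot 1 (ALU): ISSUE — free A0,Mu2,Ld2,B1 rp1 wp1
slot 2 (BR): ISSUE — free A0,Mu2,Ld2,B0 rp1 wp1
slot 3 (ALU): stall FU — free A0,Mu2,Ld2,B0 rp1 wp1
slot 4 (ALU): stall FU — free A0,Mu2,Ld2,B0 rp1 wp1
slot 5 (MUL): stall RD_PORT — free A0,Mu2,Ld2,B0 rp1 wp1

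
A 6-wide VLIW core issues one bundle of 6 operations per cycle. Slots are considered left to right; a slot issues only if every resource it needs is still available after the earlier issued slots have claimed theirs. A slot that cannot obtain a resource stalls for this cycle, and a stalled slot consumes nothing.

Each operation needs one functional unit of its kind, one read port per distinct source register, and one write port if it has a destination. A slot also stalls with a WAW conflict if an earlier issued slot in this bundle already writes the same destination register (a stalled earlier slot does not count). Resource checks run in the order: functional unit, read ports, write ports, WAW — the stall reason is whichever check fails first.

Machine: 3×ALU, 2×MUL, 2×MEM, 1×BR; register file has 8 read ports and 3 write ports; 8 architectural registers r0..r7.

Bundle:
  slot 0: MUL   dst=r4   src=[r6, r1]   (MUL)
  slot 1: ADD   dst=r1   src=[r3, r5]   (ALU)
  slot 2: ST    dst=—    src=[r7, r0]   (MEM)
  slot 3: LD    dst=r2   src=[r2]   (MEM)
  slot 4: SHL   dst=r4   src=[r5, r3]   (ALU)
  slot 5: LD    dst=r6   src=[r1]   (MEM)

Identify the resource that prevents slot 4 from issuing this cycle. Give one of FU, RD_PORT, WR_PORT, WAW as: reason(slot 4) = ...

  0. MUL→r4 ⇒ go  {3A/1Mu/2Ld/1B | 6r 2w}
  1. ALU→r1 ⇒ go  {2A/1Mu/2Ld/1B | 4r 1w}
  2. MEM ⇒ go  {2A/1Mu/1Ld/1B | 2r 1w}
  3. MEM→r2 ⇒ go  {2A/1Mu/0Ld/1B | 1r 0w}
  4. ALU→r4 ⇒ no(RD_PORT)  {2A/1Mu/0Ld/1B | 1r 0w}
  5. MEM→r6 ⇒ no(FU)  {2A/1Mu/0Ld/1B | 1r 0w}

reason(slot 4) = RD_PORT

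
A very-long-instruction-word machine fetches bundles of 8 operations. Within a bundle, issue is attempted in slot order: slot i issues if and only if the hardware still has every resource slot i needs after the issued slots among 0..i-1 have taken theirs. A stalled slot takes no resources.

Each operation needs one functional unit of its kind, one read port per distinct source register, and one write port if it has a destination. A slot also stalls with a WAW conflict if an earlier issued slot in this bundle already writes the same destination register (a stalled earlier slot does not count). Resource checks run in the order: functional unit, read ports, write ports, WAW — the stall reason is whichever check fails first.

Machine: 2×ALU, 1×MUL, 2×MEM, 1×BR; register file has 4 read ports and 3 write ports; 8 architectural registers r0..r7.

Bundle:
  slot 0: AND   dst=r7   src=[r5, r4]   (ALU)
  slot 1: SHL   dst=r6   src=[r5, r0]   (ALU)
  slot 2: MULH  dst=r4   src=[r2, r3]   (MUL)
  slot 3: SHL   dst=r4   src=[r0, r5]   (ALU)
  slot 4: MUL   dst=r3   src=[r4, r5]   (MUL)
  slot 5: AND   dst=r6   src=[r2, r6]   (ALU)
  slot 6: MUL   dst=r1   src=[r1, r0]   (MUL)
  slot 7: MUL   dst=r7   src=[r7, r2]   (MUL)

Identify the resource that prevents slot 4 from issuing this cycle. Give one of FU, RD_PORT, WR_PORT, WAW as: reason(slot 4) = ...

  0. ALU→r7 ⇒ go  {1A/1Mu/2Ld/1B | 2r 2w}
  1. ALU→r6 ⇒ go  {0A/1Mu/2Ld/1B | 0r 1w}
  2. MUL→r4 ⇒ no(RD_PORT)  {0A/1Mu/2Ld/1B | 0r 1w}
  3. ALU→r4 ⇒ no(FU)  {0A/1Mu/2Ld/1B | 0r 1w}
  4. MUL→r3 ⇒ no(RD_PORT)  {0A/1Mu/2Ld/1B | 0r 1w}
  5. ALU→r6 ⇒ no(FU)  {0A/1Mu/2Ld/1B | 0r 1w}
  6. MUL→r1 ⇒ no(RD_PORT)  {0A/1Mu/2Ld/1B | 0r 1w}
  7. MUL→r7 ⇒ no(RD_PORT)  {0A/1Mu/2Ld/1B | 0r 1w}

reason(slot 4) = RD_PORT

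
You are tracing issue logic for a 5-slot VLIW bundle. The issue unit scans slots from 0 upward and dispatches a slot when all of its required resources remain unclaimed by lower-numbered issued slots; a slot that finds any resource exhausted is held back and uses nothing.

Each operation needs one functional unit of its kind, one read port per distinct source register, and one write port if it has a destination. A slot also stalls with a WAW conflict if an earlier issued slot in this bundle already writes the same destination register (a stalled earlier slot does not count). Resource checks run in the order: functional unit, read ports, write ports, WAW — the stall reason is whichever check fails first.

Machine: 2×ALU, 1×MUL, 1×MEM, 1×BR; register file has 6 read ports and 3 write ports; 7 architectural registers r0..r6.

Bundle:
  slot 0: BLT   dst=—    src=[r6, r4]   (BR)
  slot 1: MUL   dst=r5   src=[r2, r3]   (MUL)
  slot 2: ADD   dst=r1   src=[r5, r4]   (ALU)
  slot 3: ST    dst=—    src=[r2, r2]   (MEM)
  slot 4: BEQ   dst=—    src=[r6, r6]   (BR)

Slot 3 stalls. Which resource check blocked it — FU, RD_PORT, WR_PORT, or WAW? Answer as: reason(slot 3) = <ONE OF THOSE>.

  0. BR ⇒ go  {2A/1Mu/1Ld/0B | 4r 3w}
  1. MUL→r5 ⇒ go  {2A/0Mu/1Ld/0B | 2r 2w}
  2. ALU→r1 ⇒ go  {1A/0Mu/1Ld/0B | 0r 1w}
  3. MEM ⇒ no(RD_PORT)  {1A/0Mu/1Ld/0B | 0r 1w}
  4. BR ⇒ no(FU)  {1A/0Mu/1Ld/0B | 0r 1w}

reason(slot 3) = RD_PORT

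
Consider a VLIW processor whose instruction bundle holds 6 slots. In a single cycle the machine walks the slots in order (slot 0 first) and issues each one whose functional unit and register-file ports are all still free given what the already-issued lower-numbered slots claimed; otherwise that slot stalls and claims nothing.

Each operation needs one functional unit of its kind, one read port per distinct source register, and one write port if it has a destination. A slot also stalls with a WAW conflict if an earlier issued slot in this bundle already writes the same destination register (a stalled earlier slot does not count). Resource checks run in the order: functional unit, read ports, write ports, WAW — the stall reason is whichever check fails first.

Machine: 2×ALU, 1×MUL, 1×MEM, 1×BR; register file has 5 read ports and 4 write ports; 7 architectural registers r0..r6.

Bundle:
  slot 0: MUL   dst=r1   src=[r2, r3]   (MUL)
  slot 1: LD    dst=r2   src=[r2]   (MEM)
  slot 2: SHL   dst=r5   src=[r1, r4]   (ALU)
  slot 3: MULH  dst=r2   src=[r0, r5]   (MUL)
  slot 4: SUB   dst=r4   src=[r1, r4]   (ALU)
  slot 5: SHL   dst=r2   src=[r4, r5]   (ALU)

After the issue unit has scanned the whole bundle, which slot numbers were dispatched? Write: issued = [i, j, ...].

slot 0 (MUL): ISSUE — free A2,Mu0,Ld1,B1 rp3 wp3
slot 1 (MEM): ISSUE — free A2,Mu0,Ld0,B1 rp2 wp2
slot 2 (ALU): ISSUE — free A1,Mu0,Ld0,B1 rp0 wp1
slot 3 (MUL): stall FU — free A1,Mu0,Ld0,B1 rp0 wp1
slot 4 (ALU): stall RD_PORT — free A1,Mu0,Ld0,B1 rp0 wp1
slot 5 (ALU): stall RD_PORT — free A1,Mu0,Ld0,B1 rp0 wp1

issued = [0, 1, 2]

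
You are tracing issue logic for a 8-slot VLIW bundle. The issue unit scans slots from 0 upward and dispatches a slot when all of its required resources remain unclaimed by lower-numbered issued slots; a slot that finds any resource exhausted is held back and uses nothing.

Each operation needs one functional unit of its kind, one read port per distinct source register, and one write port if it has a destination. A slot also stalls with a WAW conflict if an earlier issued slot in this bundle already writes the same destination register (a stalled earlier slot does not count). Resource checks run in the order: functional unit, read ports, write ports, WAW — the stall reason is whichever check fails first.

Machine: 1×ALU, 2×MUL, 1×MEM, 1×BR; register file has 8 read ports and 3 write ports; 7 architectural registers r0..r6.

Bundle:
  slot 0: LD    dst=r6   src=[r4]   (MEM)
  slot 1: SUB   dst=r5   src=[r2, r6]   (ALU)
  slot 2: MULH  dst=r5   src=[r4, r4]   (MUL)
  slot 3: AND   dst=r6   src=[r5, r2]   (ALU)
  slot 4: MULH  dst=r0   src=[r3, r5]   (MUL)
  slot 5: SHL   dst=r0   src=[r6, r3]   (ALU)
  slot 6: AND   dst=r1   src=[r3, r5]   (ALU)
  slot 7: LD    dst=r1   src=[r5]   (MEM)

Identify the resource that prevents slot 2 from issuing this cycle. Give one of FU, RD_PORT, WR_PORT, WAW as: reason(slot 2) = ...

reason(slot 2) = WAW

[0] MEM needs rd=1 wr=1: ok; after: ALU=1 MUL=2 MEM=0 BR=1, R=7, W=2
[1] ALU needs rd=2 wr=1: ok; after: ALU=0 MUL=2 MEM=0 BR=1, R=5, W=1
[2] MUL needs rd=1 wr=1: WAW; after: ALU=0 MUL=2 MEM=0 BR=1, R=5, W=1
[3] ALU needs rd=2 wr=1: FU; after: ALU=0 MUL=2 MEM=0 BR=1, R=5, W=1
[4] MUL needs rd=2 wr=1: ok; after: ALU=0 MUL=1 MEM=0 BR=1, R=3, W=0
[5] ALU needs rd=2 wr=1: FU; after: ALU=0 MUL=1 MEM=0 BR=1, R=3, W=0
[6] ALU needs rd=2 wr=1: FU; after: ALU=0 MUL=1 MEM=0 BR=1, R=3, W=0
[7] MEM needs rd=1 wr=1: FU; after: ALU=0 MUL=1 MEM=0 BR=1, R=3, W=0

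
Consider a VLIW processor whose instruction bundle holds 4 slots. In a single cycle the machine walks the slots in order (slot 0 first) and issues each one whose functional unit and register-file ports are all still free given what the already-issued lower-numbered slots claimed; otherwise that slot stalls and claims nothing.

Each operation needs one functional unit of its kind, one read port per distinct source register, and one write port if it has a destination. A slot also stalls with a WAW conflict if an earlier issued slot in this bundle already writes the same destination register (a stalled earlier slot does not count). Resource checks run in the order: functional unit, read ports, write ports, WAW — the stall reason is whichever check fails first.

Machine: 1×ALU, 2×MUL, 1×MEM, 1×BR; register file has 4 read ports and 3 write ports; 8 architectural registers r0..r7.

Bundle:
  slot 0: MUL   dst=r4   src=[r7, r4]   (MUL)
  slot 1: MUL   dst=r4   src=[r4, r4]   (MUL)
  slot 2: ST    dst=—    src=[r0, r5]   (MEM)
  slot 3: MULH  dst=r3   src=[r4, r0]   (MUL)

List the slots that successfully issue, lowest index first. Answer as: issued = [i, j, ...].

issued = [0, 2]

  0. MUL→r4 ⇒ go  {1A/1Mu/1Ld/1B | 2r 2w}
  1. MUL→r4 ⇒ no(WAW)  {1A/1Mu/1Ld/1B | 2r 2w}
  2. MEM ⇒ go  {1A/1Mu/0Ld/1B | 0r 2w}
  3. MUL→r3 ⇒ no(RD_PORT)  {1A/1Mu/0Ld/1B | 0r 2w}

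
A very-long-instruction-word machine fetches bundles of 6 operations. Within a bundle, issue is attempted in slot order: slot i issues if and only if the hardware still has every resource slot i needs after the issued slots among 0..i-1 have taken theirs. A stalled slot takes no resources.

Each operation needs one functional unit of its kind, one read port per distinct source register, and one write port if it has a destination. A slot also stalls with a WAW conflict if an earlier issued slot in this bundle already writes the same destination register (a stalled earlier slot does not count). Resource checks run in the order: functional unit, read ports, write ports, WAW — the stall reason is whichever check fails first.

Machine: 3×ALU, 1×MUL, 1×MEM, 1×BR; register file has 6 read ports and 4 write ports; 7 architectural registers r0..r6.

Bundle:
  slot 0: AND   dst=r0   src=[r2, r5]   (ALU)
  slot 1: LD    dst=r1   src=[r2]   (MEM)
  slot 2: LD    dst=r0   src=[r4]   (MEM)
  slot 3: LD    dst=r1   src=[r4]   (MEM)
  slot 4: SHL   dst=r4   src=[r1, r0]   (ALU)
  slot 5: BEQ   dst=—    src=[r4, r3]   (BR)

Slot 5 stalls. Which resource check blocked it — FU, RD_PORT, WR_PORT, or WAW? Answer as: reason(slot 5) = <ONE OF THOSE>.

reason(slot 5) = RD_PORT

slot 0 (ALU): ISSUE — free A2,Mu1,Ld1,B1 rp4 wp3
slot 1 (MEM): ISSUE — free A2,Mu1,Ld0,B1 rp3 wp2
slot 2 (MEM): stall FU — free A2,Mu1,Ld0,B1 rp3 wp2
slot 3 (MEM): stall FU — free A2,Mu1,Ld0,B1 rp3 wp2
slot 4 (ALU): ISSUE — free A1,Mu1,Ld0,B1 rp1 wp1
slot 5 (BR): stall RD_PORT — free A1,Mu1,Ld0,B1 rp1 wp1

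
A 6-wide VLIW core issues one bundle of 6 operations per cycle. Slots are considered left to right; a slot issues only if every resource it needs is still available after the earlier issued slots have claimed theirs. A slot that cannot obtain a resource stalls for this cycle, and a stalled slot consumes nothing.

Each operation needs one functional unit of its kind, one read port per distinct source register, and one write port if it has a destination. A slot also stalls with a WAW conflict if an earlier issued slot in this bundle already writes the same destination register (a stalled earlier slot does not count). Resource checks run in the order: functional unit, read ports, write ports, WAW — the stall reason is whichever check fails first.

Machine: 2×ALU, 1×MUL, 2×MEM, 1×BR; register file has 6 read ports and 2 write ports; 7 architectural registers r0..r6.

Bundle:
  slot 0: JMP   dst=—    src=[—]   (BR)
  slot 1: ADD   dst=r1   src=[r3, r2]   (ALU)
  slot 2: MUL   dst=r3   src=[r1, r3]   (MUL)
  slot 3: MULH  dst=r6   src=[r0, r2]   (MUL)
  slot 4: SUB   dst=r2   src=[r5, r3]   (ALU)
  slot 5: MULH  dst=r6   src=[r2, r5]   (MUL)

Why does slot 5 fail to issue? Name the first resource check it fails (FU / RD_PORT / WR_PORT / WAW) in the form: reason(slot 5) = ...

  0. BR ⇒ go  {2A/1Mu/2Ld/0B | 6r 2w}
  1. ALU→r1 ⇒ go  {1A/1Mu/2Ld/0B | 4r 1w}
  2. MUL→r3 ⇒ go  {1A/0Mu/2Ld/0B | 2r 0w}
  3. MUL→r6 ⇒ no(FU)  {1A/0Mu/2Ld/0B | 2r 0w}
  4. ALU→r2 ⇒ no(WR_PORT)  {1A/0Mu/2Ld/0B | 2r 0w}
  5. MUL→r6 ⇒ no(FU)  {1A/0Mu/2Ld/0B | 2r 0w}

reason(slot 5) = FU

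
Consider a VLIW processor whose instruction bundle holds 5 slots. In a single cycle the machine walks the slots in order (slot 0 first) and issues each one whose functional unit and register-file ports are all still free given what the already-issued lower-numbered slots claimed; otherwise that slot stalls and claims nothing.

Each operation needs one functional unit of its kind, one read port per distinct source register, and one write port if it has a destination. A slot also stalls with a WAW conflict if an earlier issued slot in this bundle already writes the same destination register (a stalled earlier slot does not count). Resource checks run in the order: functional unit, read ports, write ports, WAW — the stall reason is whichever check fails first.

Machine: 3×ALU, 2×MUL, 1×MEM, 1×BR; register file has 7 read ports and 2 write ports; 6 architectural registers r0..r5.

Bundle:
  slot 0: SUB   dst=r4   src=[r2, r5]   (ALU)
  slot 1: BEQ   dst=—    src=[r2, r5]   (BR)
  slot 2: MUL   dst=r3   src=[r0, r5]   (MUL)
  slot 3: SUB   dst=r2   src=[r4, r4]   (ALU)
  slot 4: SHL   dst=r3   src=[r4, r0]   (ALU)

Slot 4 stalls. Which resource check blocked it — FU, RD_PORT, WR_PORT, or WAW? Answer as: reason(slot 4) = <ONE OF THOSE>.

reason(slot 4) = RD_PORT

#0 ALU src=r2,r5 dispatched  <A:2 Mu:2 Ld:1 B:1 rd:5 wr:1>
#1 BR src=r2,r5 dispatched  <A:2 Mu:2 Ld:1 B:0 rd:3 wr:1>
#2 MUL src=r0,r5 dispatched  <A:2 Mu:1 Ld:1 B:0 rd:1 wr:0>
#3 ALU src=r4,r4 held:WR_PORT  <A:2 Mu:1 Ld:1 B:0 rd:1 wr:0>
#4 ALU src=r4,r0 held:RD_PORT  <A:2 Mu:1 Ld:1 B:0 rd:1 wr:0>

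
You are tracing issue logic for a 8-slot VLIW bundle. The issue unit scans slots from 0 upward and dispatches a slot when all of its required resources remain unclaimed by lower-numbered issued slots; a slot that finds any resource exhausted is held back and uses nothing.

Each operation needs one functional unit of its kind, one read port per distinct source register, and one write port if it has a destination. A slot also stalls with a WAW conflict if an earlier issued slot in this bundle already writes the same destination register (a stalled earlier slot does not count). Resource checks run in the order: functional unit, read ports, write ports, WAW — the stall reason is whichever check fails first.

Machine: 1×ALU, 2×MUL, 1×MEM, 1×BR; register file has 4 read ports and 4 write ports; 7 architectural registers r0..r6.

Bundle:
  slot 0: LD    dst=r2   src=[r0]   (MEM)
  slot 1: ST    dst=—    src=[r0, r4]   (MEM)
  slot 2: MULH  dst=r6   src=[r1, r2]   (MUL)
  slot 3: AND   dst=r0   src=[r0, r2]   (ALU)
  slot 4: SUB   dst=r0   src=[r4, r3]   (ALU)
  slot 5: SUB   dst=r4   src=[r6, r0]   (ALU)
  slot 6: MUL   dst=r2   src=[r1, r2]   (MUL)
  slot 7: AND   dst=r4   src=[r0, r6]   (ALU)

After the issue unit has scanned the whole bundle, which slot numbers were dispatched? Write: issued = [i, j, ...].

(0) want 1×MEM +1rd +1wr — yes → AL1|MU2|ME0|BR1|rd3|wr3
(1) want 1×MEM +2rd +0wr — FU → AL1|MU2|ME0|BR1|rd3|wr3
(2) want 1×MUL +2rd +1wr — yes → AL1|MU1|ME0|BR1|rd1|wr2
(3) want 1×ALU +2rd +1wr — RD_PORT → AL1|MU1|ME0|BR1|rd1|wr2
(4) want 1×ALU +2rd +1wr — RD_PORT → AL1|MU1|ME0|BR1|rd1|wr2
(5) want 1×ALU +2rd +1wr — RD_PORT → AL1|MU1|ME0|BR1|rd1|wr2
(6) want 1×MUL +2rd +1wr — RD_PORT → AL1|MU1|ME0|BR1|rd1|wr2
(7) want 1×ALU +2rd +1wr — RD_PORT → AL1|MU1|ME0|BR1|rd1|wr2

issued = [0, 2]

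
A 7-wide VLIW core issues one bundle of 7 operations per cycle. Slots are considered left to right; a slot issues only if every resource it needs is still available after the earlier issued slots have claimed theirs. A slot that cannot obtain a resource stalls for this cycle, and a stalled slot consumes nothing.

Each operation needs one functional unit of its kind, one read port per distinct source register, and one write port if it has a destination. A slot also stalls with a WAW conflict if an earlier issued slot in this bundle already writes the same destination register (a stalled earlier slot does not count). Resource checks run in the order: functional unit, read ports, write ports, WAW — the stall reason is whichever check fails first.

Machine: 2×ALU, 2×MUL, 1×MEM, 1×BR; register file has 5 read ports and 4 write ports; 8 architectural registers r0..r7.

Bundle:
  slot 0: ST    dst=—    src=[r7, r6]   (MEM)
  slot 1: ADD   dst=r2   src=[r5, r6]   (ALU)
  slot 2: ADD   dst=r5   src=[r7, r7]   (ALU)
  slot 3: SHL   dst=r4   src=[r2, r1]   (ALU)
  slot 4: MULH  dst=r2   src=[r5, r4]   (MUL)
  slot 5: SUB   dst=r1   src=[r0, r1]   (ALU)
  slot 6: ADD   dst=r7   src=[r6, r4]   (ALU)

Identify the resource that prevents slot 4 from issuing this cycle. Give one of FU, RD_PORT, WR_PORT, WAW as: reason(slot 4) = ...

reason(slot 4) = RD_PORT

slot 0 (MEM): ISSUE — free A2,Mu2,Ld0,B1 rp3 wp4
slot 1 (ALU): ISSUE — free A1,Mu2,Ld0,B1 rp1 wp3
slot 2 (ALU): ISSUE — free A0,Mu2,Ld0,B1 rp0 wp2
slot 3 (ALU): stall FU — free A0,Mu2,Ld0,B1 rp0 wp2
slot 4 (MUL): stall RD_PORT — free A0,Mu2,Ld0,B1 rp0 wp2
slot 5 (ALU): stall FU — free A0,Mu2,Ld0,B1 rp0 wp2
slot 6 (ALU): stall FU — free A0,Mu2,Ld0,B1 rp0 wp2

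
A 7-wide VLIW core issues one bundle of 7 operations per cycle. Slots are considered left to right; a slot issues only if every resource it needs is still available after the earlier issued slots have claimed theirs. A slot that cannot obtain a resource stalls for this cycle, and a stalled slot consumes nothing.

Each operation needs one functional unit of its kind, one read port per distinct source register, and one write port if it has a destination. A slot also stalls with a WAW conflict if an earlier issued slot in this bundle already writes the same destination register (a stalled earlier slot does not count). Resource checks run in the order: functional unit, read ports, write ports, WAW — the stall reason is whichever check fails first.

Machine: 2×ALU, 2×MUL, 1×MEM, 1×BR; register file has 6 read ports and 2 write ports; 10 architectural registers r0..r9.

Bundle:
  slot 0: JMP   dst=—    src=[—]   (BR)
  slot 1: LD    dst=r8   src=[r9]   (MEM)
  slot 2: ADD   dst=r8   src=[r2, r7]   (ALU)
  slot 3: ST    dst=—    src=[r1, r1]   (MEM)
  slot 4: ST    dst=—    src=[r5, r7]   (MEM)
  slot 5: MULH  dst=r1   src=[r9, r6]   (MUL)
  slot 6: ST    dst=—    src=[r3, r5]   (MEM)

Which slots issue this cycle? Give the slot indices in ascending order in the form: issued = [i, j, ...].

issued = [0, 1, 5]

  0. BR ⇒ go  {2A/2Mu/1Ld/0B | 6r 2w}
  1. MEM→r8 ⇒ go  {2A/2Mu/0Ld/0B | 5r 1w}
  2. ALU→r8 ⇒ no(WAW)  {2A/2Mu/0Ld/0B | 5r 1w}
  3. MEM ⇒ no(FU)  {2A/2Mu/0Ld/0B | 5r 1w}
  4. MEM ⇒ no(FU)  {2A/2Mu/0Ld/0B | 5r 1w}
  5. MUL→r1 ⇒ go  {2A/1Mu/0Ld/0B | 3r 0w}
  6. MEM ⇒ no(FU)  {2A/1Mu/0Ld/0B | 3r 0w}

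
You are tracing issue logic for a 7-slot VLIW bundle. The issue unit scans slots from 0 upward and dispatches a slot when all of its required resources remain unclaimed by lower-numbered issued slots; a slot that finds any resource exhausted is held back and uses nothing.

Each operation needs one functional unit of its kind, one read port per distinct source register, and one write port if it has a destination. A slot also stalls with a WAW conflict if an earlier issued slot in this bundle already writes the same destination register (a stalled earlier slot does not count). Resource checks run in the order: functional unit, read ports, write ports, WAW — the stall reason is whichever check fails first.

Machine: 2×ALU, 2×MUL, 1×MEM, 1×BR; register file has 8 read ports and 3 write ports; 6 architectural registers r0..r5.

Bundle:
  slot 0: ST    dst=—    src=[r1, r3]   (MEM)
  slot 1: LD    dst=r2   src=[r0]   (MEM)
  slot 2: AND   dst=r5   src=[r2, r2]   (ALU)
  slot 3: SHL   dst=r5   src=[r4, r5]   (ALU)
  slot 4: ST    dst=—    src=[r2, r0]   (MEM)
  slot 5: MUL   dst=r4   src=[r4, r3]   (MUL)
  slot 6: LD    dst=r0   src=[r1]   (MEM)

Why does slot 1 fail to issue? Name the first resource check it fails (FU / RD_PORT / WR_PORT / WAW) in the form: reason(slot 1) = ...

#0 MEM src=r1,r3 dispatched  <A:2 Mu:2 Ld:0 B:1 rd:6 wr:3>
#1 MEM src=r0 held:FU  <A:2 Mu:2 Ld:0 B:1 rd:6 wr:3>
#2 ALU src=r2,r2 dispatched  <A:1 Mu:2 Ld:0 B:1 rd:5 wr:2>
#3 ALU src=r4,r5 held:WAW  <A:1 Mu:2 Ld:0 B:1 rd:5 wr:2>
#4 MEM src=r2,r0 held:FU  <A:1 Mu:2 Ld:0 B:1 rd:5 wr:2>
#5 MUL src=r4,r3 dispatched  <A:1 Mu:1 Ld:0 B:1 rd:3 wr:1>
#6 MEM src=r1 held:FU  <A:1 Mu:1 Ld:0 B:1 rd:3 wr:1>

reason(slot 1) = FU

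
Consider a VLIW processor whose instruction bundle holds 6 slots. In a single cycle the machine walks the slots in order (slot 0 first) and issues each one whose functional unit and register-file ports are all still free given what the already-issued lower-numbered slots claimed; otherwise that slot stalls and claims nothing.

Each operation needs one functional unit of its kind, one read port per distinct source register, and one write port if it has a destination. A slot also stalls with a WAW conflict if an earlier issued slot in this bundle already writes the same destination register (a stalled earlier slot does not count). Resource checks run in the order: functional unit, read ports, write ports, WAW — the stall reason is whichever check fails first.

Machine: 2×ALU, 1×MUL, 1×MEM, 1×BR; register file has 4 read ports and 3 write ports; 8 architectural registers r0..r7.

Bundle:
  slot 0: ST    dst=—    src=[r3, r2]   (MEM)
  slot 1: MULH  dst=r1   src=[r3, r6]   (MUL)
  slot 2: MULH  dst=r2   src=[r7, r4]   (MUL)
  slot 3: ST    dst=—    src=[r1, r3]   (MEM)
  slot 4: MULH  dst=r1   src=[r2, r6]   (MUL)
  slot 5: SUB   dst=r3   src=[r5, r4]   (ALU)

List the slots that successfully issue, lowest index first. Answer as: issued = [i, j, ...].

issued = [0, 1]

slot 0 (MEM): ISSUE — free A2,Mu1,Ld0,B1 rp2 wp3
slot 1 (MUL): ISSUE — free A2,Mu0,Ld0,B1 rp0 wp2
slot 2 (MUL): stall FU — free A2,Mu0,Ld0,B1 rp0 wp2
slot 3 (MEM): stall FU — free A2,Mu0,Ld0,B1 rp0 wp2
slot 4 (MUL): stall FU — free A2,Mu0,Ld0,B1 rp0 wp2
slot 5 (ALU): stall RD_PORT — free A2,Mu0,Ld0,B1 rp0 wp2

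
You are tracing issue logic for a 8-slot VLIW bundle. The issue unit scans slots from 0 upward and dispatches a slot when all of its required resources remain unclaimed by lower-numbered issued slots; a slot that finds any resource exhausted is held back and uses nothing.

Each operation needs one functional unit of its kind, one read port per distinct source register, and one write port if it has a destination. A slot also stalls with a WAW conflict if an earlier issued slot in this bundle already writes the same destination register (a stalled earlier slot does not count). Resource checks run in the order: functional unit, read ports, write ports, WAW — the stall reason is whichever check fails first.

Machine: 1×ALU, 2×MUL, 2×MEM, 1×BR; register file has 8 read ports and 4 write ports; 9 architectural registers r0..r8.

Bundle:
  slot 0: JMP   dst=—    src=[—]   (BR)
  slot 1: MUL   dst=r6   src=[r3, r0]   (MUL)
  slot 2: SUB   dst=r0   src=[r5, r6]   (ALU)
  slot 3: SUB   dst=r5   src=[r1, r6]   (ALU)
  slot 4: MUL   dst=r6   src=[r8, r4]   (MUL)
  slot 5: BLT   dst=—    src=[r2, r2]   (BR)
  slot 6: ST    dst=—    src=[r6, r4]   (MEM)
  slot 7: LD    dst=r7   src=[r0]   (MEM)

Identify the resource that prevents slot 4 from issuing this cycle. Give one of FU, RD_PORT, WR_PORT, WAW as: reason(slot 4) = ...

slot 0 (BR): ISSUE — free A1,Mu2,Ld2,B0 rp8 wp4
slot 1 (MUL): ISSUE — free A1,Mu1,Ld2,B0 rp6 wp3
slot 2 (ALU): ISSUE — free A0,Mu1,Ld2,B0 rp4 wp2
slot 3 (ALU): stall FU — free A0,Mu1,Ld2,B0 rp4 wp2
slot 4 (MUL): stall WAW — free A0,Mu1,Ld2,B0 rp4 wp2
slot 5 (BR): stall FU — free A0,Mu1,Ld2,B0 rp4 wp2
slot 6 (MEM): ISSUE — free A0,Mu1,Ld1,B0 rp2 wp2
slot 7 (MEM): ISSUE — free A0,Mu1,Ld0,B0 rp1 wp1

reason(slot 4) = WAW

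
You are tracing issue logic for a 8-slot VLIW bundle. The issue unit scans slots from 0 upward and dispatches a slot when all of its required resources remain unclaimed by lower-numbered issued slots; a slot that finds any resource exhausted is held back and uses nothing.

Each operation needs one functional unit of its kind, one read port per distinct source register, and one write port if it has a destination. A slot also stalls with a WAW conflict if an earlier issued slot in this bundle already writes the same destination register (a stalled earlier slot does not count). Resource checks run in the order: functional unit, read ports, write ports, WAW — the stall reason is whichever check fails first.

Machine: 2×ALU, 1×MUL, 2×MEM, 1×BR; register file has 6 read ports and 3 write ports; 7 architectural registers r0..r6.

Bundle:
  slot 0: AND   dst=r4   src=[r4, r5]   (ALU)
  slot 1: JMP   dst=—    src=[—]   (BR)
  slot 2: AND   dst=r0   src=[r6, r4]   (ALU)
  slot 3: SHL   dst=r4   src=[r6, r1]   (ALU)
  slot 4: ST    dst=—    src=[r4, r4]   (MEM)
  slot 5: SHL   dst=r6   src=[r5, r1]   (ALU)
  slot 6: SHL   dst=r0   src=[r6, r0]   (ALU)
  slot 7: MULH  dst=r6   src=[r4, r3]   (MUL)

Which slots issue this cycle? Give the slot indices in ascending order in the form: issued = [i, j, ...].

slot 0 (ALU): ISSUE — free A1,Mu1,Ld2,B1 rp4 wp2
slot 1 (BR): ISSUE — free A1,Mu1,Ld2,B0 rp4 wp2
slot 2 (ALU): ISSUE — free A0,Mu1,Ld2,B0 rp2 wp1
slot 3 (ALU): stall FU — free A0,Mu1,Ld2,B0 rp2 wp1
slot 4 (MEM): ISSUE — free A0,Mu1,Ld1,B0 rp1 wp1
slot 5 (ALU): stall FU — free A0,Mu1,Ld1,B0 rp1 wp1
slot 6 (ALU): stall FU — free A0,Mu1,Ld1,B0 rp1 wp1
slot 7 (MUL): stall RD_PORT — free A0,Mu1,Ld1,B0 rp1 wp1

issued = [0, 1, 2, 4]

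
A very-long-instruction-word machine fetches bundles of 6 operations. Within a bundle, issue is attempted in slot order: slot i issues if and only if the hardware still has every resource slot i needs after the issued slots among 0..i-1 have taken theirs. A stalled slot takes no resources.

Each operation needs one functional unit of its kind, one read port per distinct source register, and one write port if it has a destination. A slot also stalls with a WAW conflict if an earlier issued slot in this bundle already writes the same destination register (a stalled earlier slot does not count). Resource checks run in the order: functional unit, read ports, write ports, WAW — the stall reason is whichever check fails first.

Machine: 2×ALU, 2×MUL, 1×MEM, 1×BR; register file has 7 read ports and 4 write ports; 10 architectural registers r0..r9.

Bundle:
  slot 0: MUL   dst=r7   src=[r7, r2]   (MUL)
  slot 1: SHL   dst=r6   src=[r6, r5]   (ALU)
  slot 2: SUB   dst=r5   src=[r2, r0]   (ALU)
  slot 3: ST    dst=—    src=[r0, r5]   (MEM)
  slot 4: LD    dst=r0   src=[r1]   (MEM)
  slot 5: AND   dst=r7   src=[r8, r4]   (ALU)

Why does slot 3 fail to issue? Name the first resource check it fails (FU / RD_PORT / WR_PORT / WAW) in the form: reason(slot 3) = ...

reason(slot 3) = RD_PORT

slot 0 (MUL): ISSUE — free A2,Mu1,Ld1,B1 rp5 wp3
slot 1 (ALU): ISSUE — free A1,Mu1,Ld1,B1 rp3 wp2
slot 2 (ALU): ISSUE — free A0,Mu1,Ld1,B1 rp1 wp1
slot 3 (MEM): stall RD_PORT — free A0,Mu1,Ld1,B1 rp1 wp1
slot 4 (MEM): ISSUE — free A0,Mu1,Ld0,B1 rp0 wp0
slot 5 (ALU): stall FU — free A0,Mu1,Ld0,B1 rp0 wp0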